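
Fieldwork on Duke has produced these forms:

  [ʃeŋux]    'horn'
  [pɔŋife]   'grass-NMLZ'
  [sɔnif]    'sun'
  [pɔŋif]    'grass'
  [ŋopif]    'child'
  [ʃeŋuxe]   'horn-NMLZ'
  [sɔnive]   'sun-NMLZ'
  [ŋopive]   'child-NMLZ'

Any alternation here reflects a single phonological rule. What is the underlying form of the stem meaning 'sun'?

/sɔniv/

The root 'sun' surfaces as [sɔnif] and [sɔnive], with a stem-final [f] ~ [v] alternation.
The stem 'grass' ([pɔŋif], [pɔŋife]) shows [f] unchanged in both environments, so [f] cannot be basic with [v] derived before the NMLZ suffix.
The alternation reflects word-final obstruent devoicing: voiced obstruents become voiceless word-finally. /v/ is underlying.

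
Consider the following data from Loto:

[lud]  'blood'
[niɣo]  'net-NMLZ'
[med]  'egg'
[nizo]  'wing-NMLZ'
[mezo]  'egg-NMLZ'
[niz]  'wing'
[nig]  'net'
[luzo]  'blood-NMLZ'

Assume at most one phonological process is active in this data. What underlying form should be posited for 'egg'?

/med/

In [mezo] and [med] the final segment of 'egg' alternates: [z] ~ [d].
If /z/ were underlying and a rule turned it into [d] in isolation, 'wing' would also alternate; but it has [z] in both [nizo] and [niz].
So /d/ is underlying, and a rule of intervocalic spirantization — voiced stops become fricatives between vowels — gives [z].
Hence 'egg' is /med/ underlyingly.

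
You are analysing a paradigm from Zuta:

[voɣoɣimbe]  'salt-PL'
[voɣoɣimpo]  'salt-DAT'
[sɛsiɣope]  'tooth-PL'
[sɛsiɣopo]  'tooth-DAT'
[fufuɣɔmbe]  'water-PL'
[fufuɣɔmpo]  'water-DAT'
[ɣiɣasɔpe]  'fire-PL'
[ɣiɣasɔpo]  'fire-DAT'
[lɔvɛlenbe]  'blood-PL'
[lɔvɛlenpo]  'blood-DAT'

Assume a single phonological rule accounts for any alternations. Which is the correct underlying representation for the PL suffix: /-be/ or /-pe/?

The PL suffix surfaces as [-be] and [-pe], depending on the final segment of the stem.
The DAT suffix, which begins with [p], is invariant after every stem; so [p] is not altered by any rule here.
So the underlying form is /-be/, and voiced stops become voiceless after a vowel.

/-be/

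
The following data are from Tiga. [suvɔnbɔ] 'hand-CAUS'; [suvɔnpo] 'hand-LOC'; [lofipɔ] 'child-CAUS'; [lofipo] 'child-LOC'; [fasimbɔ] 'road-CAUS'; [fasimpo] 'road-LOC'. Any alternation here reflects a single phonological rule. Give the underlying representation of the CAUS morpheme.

/-bɔ/

The CAUS suffix surfaces as [-bɔ] and [-pɔ], depending on the final segment of the stem.
By contrast the LOC suffix keeps its initial [p] throughout — that segment must be underlying.
So the underlying form is /-bɔ/, and voiced stops become voiceless after a vowel.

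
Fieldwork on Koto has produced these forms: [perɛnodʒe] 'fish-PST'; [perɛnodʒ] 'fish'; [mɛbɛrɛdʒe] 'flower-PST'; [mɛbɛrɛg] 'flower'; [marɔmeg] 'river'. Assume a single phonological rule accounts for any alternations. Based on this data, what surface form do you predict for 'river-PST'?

[marɔmedʒe]

In [mɛbɛrɛdʒe] and [mɛbɛrɛg] the final segment of 'flower' alternates: [dʒ] ~ [g].
The stem 'fish' ([perɛnodʒe], [perɛnodʒ]) shows [dʒ] unchanged in both environments, so [dʒ] cannot be basic with [g] derived in isolation.
The alternation reflects palatalization before a front vowel: /g/ becomes palato-alveolar [dʒ] before a front vowel. /g/ is underlying.
From [marɔmeg] the stem 'river' is /marɔmeg/; before a front vowel this yields [marɔmedʒe].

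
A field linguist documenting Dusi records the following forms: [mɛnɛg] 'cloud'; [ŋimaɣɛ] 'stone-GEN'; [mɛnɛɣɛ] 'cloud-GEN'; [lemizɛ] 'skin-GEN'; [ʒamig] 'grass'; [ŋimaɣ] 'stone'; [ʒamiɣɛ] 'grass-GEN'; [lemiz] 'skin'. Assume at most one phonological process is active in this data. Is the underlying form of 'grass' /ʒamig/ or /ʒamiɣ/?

In [ʒamig] and [ʒamiɣɛ] the final segment of 'grass' alternates: [g] ~ [ɣ].
If /ɣ/ were underlying and a rule turned it into [g] in isolation, 'stone' would also alternate; but it has [ɣ] in both [ŋimaɣ] and [ŋimaɣɛ].
The underlying segment must be /g/; voiced stops become fricatives between vowels, yielding [ɣ] there.

/ʒamig/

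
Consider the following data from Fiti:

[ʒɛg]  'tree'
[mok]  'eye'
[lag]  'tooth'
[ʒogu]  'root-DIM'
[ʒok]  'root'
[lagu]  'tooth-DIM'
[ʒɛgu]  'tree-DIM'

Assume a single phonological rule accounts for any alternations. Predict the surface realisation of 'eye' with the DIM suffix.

The root 'root' surfaces as [ʒogu] and [ʒok], with a stem-final [g] ~ [k] alternation.
Compare 'tree', with invariant [g] in [ʒɛgu] and [ʒɛg]: an analysis with underlying /g/ and a rule producing [k] in isolation would wrongly predict alternation here too.
So /k/ is underlying, and a rule of intervocalic voicing — voiceless stops become voiced between vowels — gives [g].
The one attested form of 'eye', [mok], shows underlying /mok/. Applying the same rule between vowels gives [mogu].

[mogu]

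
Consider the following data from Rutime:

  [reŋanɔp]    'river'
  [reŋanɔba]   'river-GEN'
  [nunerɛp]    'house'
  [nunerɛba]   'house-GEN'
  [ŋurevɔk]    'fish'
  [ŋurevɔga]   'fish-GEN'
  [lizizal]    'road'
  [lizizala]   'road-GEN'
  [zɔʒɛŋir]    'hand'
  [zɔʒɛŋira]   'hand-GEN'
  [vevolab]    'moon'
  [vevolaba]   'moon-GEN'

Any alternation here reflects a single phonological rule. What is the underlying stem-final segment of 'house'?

The root 'house' surfaces as [nunerɛp] and [nunerɛba], with a stem-final [p] ~ [b] alternation.
But 'moon' keeps [b] in both environments ([vevolab], [vevolaba]), so there is no rule changing /b/ to [p] in isolation.
The underlying segment must be /p/; voiceless stops become voiced between vowels, yielding [b] there.

/p/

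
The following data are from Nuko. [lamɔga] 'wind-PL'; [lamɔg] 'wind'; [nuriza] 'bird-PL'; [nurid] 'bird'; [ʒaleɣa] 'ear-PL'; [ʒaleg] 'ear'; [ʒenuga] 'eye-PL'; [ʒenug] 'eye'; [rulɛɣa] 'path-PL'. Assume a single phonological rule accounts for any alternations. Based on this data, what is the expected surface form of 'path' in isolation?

[rulɛg]

'ear' shows [ɣ] ~ [g] at the end of the stem ([ʒaleɣa] vs [ʒaleg]).
The stem 'wind' ([lamɔga], [lamɔg]) shows [g] unchanged in both environments, so [g] cannot be basic with [ɣ] derived before the PL suffix.
The underlying segment must be /ɣ/; voiced fricatives become stops word-finally, yielding [g] there.
From [rulɛɣa] the stem 'path' is /rulɛɣ/; word-finally this yields [rulɛg].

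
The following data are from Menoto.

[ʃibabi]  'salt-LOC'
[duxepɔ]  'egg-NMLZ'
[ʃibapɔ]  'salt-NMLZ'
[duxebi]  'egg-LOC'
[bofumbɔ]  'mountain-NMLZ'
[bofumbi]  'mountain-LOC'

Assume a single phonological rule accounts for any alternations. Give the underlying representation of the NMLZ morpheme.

The NMLZ suffix surfaces as [-bɔ] and [-pɔ], depending on the final segment of the stem.
By contrast the LOC suffix keeps its initial [b] throughout — that segment must be underlying.
The NMLZ suffix is therefore /-pɔ/ underlyingly, with post-nasal voicing: voiceless stops become voiced after a nasal.

/-pɔ/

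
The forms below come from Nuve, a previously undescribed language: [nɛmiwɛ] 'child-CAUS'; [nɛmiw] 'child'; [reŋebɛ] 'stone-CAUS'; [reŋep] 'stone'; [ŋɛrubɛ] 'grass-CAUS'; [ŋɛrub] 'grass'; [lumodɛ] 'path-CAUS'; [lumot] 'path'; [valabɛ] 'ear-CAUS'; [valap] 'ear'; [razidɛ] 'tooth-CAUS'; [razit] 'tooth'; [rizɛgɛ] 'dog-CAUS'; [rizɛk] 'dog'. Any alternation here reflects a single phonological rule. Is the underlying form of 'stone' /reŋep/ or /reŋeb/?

/reŋep/

'stone' shows [b] ~ [p] at the end of the stem ([reŋebɛ] vs [reŋep]).
The stem 'grass' ([ŋɛrubɛ], [ŋɛrub]) shows [b] unchanged in both environments, so [b] cannot be basic with [p] derived in isolation.
So /p/ is underlying, and a rule of intervocalic voicing — voiceless stops become voiced between vowels — gives [b].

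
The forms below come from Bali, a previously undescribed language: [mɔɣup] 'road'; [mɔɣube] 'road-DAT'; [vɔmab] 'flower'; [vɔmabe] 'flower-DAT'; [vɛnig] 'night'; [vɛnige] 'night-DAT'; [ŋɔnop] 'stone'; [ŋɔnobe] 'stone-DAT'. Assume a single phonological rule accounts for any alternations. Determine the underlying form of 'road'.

In [mɔɣup] and [mɔɣube] the final segment of 'road' alternates: [p] ~ [b].
Compare 'flower', with invariant [b] in [vɔmab] and [vɔmabe]: an analysis with underlying /b/ and a rule producing [p] in isolation would wrongly predict alternation here too.
The underlying segment must be /p/; voiceless stops become voiced between vowels, yielding [b] there.

/mɔɣup/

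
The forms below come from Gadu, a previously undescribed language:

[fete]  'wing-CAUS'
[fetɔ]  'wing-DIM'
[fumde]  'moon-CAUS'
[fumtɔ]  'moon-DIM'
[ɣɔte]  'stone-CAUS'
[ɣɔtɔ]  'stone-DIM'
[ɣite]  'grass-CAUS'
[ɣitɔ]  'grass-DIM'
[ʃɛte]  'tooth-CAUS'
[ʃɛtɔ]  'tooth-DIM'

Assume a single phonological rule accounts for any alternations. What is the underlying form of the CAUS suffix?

The CAUS morpheme has two allomorphs, [-de] and [-te].
The DIM suffix, which begins with [t], is invariant after every stem; so [t] is not altered by any rule here.
So the underlying form is /-de/, and voiced stops become voiceless after a vowel.

/-de/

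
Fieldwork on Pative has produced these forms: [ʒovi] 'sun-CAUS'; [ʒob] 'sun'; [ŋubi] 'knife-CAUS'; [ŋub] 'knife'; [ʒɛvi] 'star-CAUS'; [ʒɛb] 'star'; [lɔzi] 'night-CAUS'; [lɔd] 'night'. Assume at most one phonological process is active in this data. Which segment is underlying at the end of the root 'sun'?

In [ʒovi] and [ʒob] the final segment of 'sun' alternates: [v] ~ [b].
If /b/ were underlying and a rule turned it into [v] before the CAUS suffix, 'knife' would also alternate; but it has [b] in both [ŋubi] and [ŋub].
Therefore /v/ is basic and [b] is derived by word-final hardening (voiced fricatives become stops word-finally).

/v/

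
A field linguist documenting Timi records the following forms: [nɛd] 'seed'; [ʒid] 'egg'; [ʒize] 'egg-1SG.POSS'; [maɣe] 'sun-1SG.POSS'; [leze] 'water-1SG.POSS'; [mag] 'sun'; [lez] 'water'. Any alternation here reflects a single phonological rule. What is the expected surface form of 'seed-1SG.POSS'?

[nɛze]

The stem for 'egg' ends in [z] in [ʒize] but [d] in [ʒid].
Compare 'water', with invariant [z] in [leze] and [lez]: an analysis with underlying /z/ and a rule producing [d] in isolation would wrongly predict alternation here too.
So /d/ is underlying, and a rule of intervocalic spirantization — voiced stops become fricatives between vowels — gives [z].
From [nɛd] the stem 'seed' is /nɛd/; between vowels this yields [nɛze].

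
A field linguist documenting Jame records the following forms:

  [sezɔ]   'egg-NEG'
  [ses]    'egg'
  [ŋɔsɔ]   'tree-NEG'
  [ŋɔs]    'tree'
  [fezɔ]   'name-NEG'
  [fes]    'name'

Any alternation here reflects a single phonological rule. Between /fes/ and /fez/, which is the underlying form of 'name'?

The stem for 'name' ends in [z] in [fezɔ] but [s] in [fes].
The stem 'tree' ([ŋɔsɔ], [ŋɔs]) shows [s] unchanged in both environments, so [s] cannot be basic with [z] derived before the NEG suffix.
So /z/ is underlying, and a rule of word-final obstruent devoicing — voiced obstruents become voiceless word-finally — gives [s].

/fez/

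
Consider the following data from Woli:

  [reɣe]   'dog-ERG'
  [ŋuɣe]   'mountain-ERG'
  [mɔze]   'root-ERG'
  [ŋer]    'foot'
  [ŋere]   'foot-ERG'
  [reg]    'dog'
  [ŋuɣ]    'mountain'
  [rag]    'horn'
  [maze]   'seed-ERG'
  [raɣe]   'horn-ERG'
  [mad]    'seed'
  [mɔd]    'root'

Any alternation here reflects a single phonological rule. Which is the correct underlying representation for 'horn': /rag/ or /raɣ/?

/rag/

The stem for 'horn' ends in [g] in [rag] but [ɣ] in [raɣe].
But 'mountain' keeps [ɣ] in both environments ([ŋuɣ], [ŋuɣe]), so there is no rule changing /ɣ/ to [g] in isolation.
The underlying segment must be /g/; voiced stops become fricatives between vowels, yielding [ɣ] there.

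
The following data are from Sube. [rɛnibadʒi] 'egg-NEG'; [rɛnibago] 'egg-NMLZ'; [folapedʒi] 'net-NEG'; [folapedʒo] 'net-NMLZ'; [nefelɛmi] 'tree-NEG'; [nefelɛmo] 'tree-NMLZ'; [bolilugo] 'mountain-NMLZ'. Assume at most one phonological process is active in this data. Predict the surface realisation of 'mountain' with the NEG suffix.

The root 'egg' surfaces as [rɛnibadʒi] and [rɛnibago], with a stem-final [dʒ] ~ [g] alternation.
Compare 'net', with invariant [dʒ] in [folapedʒi] and [folapedʒo]: an analysis with underlying /dʒ/ and a rule producing [g] before the NMLZ suffix would wrongly predict alternation here too.
Therefore /g/ is basic and [dʒ] is derived by palatalization before a front vowel (/g/ becomes palato-alveolar [dʒ] before a front vowel).
The one attested form of 'mountain', [bolilugo], shows underlying /bolilug/. Applying the same rule before a front vowel gives [boliludʒi].

[boliludʒi]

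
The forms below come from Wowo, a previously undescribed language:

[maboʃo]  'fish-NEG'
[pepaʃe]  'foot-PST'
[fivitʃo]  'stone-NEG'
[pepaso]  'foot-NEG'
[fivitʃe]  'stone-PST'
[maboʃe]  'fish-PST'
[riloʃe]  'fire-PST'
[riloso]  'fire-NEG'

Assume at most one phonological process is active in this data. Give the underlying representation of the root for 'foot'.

/pepas/

The stem for 'foot' ends in [ʃ] in [pepaʃe] but [s] in [pepaso].
If /ʃ/ were underlying and a rule turned it into [s] before the NEG suffix, 'fish' would also alternate; but it has [ʃ] in both [maboʃe] and [maboʃo].
So /s/ is underlying, and a rule of palatalization before a front vowel — /s/ becomes palato-alveolar [ʃ] before a front vowel — gives [ʃ].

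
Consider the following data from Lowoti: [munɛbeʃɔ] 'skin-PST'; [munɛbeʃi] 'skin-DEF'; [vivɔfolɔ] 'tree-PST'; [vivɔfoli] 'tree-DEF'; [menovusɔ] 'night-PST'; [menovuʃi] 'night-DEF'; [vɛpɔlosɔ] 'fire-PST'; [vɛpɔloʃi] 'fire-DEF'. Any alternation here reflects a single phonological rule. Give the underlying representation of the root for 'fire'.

/vɛpɔlos/

The stem for 'fire' ends in [s] in [vɛpɔlosɔ] but [ʃ] in [vɛpɔloʃi].
The stem 'skin' ([munɛbeʃɔ], [munɛbeʃi]) shows [ʃ] unchanged in both environments, so [ʃ] cannot be basic with [s] derived before the PST suffix.
The underlying segment must be /s/; /s/ becomes palato-alveolar [ʃ] before a front vowel, yielding [ʃ] there.
So 'fire' = /vɛpɔlos/.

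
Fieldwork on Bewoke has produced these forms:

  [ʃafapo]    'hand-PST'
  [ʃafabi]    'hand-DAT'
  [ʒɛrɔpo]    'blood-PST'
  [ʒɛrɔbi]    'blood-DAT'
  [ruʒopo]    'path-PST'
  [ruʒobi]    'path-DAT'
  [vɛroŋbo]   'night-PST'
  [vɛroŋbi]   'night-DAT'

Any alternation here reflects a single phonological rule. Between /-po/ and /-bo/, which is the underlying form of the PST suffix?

The PST suffix surfaces as [-bo] and [-po], depending on the final segment of the stem.
The DAT suffix, which begins with [b], is invariant after every stem; so [b] is not altered by any rule here.
The PST suffix is therefore /-po/ underlyingly, with post-nasal voicing: voiceless stops become voiced after a nasal.

/-po/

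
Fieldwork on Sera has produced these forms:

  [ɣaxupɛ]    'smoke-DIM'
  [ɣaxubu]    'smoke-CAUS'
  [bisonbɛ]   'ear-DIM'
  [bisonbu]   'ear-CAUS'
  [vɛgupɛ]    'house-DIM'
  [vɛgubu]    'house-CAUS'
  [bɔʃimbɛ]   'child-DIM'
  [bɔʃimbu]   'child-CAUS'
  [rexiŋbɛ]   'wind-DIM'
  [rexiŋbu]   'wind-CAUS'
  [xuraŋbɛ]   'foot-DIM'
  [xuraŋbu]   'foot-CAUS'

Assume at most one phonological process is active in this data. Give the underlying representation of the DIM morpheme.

/-pɛ/

The DIM morpheme has two allomorphs, [-bɛ] and [-pɛ].
The CAUS suffix, which begins with [b], is invariant after every stem; so [b] is not altered by any rule here.
So the underlying form is /-pɛ/, and voiceless stops become voiced after a nasal.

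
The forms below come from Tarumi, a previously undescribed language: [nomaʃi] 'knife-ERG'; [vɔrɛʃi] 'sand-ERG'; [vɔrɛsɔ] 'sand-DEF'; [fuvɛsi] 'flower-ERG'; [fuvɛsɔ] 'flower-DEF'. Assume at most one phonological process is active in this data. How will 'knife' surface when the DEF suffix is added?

The root 'sand' surfaces as [vɔrɛʃi] and [vɔrɛsɔ], with a stem-final [ʃ] ~ [s] alternation.
If /s/ were underlying and a rule turned it into [ʃ] before the ERG suffix, 'flower' would also alternate; but it has [s] in both [fuvɛsi] and [fuvɛsɔ].
The underlying segment must be /ʃ/; palato-alveolar /ʃ/ becomes [s] when no front vowel follows, yielding [s] there.
The one attested form of 'knife', [nomaʃi], shows underlying /nomaʃ/. Applying the same rule when no front vowel follows gives [nomasɔ].

[nomasɔ]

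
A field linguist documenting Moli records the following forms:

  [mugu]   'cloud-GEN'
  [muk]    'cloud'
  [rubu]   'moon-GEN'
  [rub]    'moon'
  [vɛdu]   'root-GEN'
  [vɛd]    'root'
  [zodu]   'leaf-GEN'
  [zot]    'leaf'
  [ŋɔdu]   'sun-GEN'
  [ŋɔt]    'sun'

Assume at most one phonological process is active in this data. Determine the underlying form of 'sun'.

The root 'sun' surfaces as [ŋɔdu] and [ŋɔt], with a stem-final [d] ~ [t] alternation.
If /d/ were underlying and a rule turned it into [t] in isolation, 'root' would also alternate; but it has [d] in both [vɛdu] and [vɛd].
So /t/ is underlying, and a rule of intervocalic voicing — voiceless stops become voiced between vowels — gives [d].

/ŋɔt/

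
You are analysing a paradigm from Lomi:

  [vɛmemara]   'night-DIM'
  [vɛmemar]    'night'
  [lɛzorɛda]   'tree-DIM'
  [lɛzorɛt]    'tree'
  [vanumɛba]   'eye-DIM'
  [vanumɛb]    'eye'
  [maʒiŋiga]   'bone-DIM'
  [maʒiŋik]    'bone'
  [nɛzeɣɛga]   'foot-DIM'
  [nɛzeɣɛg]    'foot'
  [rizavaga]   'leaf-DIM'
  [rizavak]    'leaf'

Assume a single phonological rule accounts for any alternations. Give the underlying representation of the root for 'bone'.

'bone' shows [g] ~ [k] at the end of the stem ([maʒiŋiga] vs [maʒiŋik]).
If /g/ were underlying and a rule turned it into [k] in isolation, 'foot' would also alternate; but it has [g] in both [nɛzeɣɛga] and [nɛzeɣɛg].
The underlying segment must be /k/; voiceless stops become voiced between vowels, yielding [g] there.

/maʒiŋik/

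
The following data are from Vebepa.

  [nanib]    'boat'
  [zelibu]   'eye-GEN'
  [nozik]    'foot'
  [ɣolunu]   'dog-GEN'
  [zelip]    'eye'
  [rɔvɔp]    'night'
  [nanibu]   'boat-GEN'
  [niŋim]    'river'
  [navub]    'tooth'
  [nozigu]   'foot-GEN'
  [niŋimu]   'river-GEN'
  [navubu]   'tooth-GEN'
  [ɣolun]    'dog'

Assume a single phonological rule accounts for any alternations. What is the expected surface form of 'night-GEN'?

[rɔvɔbu]

The stem for 'eye' ends in [b] in [zelibu] but [p] in [zelip].
But 'boat' keeps [b] in both environments ([nanibu], [nanib]), so there is no rule changing /b/ to [p] in isolation.
So /p/ is underlying, and a rule of intervocalic voicing — voiceless stops become voiced between vowels — gives [b].
The one attested form of 'night', [rɔvɔp], shows underlying /rɔvɔp/. Applying the same rule between vowels gives [rɔvɔbu].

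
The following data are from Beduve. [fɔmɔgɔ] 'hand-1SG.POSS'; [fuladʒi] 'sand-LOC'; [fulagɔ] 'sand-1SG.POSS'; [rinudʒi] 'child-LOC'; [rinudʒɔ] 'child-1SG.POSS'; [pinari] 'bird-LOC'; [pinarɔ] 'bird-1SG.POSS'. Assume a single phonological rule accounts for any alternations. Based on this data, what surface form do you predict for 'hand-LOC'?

'sand' shows [dʒ] ~ [g] at the end of the stem ([fuladʒi] vs [fulagɔ]).
If /dʒ/ were underlying and a rule turned it into [g] before the 1SG.POSS suffix, 'child' would also alternate; but it has [dʒ] in both [rinudʒi] and [rinudʒɔ].
The underlying segment must be /g/; /g/ becomes palato-alveolar [dʒ] before a front vowel, yielding [dʒ] there.
The one attested form of 'hand', [fɔmɔgɔ], shows underlying /fɔmɔg/. Applying the same rule before a front vowel gives [fɔmɔdʒi].

[fɔmɔdʒi]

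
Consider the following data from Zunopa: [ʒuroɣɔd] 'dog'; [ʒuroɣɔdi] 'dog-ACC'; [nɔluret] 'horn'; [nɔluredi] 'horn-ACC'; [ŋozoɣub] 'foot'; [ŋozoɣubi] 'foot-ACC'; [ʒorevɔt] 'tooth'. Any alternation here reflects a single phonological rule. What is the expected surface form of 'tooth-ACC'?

The root 'horn' surfaces as [nɔluret] and [nɔluredi], with a stem-final [t] ~ [d] alternation.
But 'dog' keeps [d] in both environments ([ʒuroɣɔd], [ʒuroɣɔdi]), so there is no rule changing /d/ to [t] in isolation.
The alternation reflects intervocalic voicing: voiceless stops become voiced between vowels. /t/ is underlying.
From [ʒorevɔt] the stem 'tooth' is /ʒorevɔt/; between vowels this yields [ʒorevɔdi].

[ʒorevɔdi]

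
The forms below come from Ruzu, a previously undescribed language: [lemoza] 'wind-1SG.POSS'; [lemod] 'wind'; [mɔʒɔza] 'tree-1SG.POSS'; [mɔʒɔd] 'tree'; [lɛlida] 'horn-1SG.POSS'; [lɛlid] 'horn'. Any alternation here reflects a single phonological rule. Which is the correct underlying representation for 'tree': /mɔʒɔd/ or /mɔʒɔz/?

/mɔʒɔz/

In [mɔʒɔza] and [mɔʒɔd] the final segment of 'tree' alternates: [z] ~ [d].
But 'horn' keeps [d] in both environments ([lɛlida], [lɛlid]), so there is no rule changing /d/ to [z] before the 1SG.POSS suffix.
So /z/ is underlying, and a rule of word-final hardening — voiced fricatives become stops word-finally — gives [d].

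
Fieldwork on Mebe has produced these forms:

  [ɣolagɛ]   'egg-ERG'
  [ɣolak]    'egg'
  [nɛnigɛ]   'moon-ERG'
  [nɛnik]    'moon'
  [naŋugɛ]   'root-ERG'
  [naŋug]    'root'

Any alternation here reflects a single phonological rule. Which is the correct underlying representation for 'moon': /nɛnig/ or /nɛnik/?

/nɛnik/

'moon' shows [g] ~ [k] at the end of the stem ([nɛnigɛ] vs [nɛnik]).
The stem 'root' ([naŋugɛ], [naŋug]) shows [g] unchanged in both environments, so [g] cannot be basic with [k] derived in isolation.
So /k/ is underlying, and a rule of intervocalic voicing — voiceless stops become voiced between vowels — gives [g].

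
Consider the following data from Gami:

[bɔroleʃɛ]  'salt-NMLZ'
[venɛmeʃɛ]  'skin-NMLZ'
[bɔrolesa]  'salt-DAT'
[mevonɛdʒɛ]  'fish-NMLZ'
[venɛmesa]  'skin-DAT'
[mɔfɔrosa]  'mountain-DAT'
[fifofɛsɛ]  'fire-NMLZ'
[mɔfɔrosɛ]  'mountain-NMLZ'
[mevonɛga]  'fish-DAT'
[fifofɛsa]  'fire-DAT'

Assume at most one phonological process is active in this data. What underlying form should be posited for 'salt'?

The stem for 'salt' ends in [ʃ] in [bɔroleʃɛ] but [s] in [bɔrolesa].
But 'mountain' keeps [s] in both environments ([mɔfɔrosɛ], [mɔfɔrosa]), so there is no rule changing /s/ to [ʃ] before the NMLZ suffix.
So /ʃ/ is underlying, and a rule of depalatalization — palato-alveolar /dʒ/ and /ʃ/ become [g] and [s] when no front vowel follows — gives [s].
Hence 'salt' is /bɔroleʃ/ underlyingly.

/bɔroleʃ/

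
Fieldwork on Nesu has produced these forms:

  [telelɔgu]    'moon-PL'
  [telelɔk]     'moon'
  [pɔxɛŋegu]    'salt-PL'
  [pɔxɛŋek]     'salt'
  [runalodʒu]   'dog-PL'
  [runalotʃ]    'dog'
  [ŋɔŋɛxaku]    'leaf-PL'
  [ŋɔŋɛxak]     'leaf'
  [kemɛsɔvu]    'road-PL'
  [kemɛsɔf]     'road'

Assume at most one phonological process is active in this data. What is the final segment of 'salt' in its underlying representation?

The root 'salt' surfaces as [pɔxɛŋegu] and [pɔxɛŋek], with a stem-final [g] ~ [k] alternation.
But 'leaf' keeps [k] in both environments ([ŋɔŋɛxaku], [ŋɔŋɛxak]), so there is no rule changing /k/ to [g] before the PL suffix.
The alternation reflects word-final obstruent devoicing: voiced obstruents become voiceless word-finally. /g/ is underlying.

/g/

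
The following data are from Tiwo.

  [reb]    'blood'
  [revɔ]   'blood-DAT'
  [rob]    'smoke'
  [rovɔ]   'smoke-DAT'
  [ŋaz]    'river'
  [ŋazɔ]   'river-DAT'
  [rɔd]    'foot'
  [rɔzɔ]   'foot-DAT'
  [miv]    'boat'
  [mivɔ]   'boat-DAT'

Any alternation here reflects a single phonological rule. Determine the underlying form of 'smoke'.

The stem for 'smoke' ends in [b] in [rob] but [v] in [rovɔ].
The stem 'boat' ([miv], [mivɔ]) shows [v] unchanged in both environments, so [v] cannot be basic with [b] derived in isolation.
The alternation reflects intervocalic spirantization: voiced stops become fricatives between vowels. /b/ is underlying.
Hence 'smoke' is /rob/ underlyingly.

/rob/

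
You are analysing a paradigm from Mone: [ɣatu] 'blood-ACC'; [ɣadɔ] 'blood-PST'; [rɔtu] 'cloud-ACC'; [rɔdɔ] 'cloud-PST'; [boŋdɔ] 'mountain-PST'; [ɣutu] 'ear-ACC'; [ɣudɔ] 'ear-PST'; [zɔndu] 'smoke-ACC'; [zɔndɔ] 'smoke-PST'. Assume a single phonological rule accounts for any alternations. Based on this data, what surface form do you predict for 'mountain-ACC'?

The ACC morpheme has two allomorphs, [-du] and [-tu].
By contrast the PST suffix keeps its initial [d] throughout — that segment must be underlying.
So the underlying form is /-tu/, and voiceless stops become voiced after a nasal.
After 'mountain', which ends in a nasal, the suffix surfaces as [-du], giving [boŋdu].

[boŋdu]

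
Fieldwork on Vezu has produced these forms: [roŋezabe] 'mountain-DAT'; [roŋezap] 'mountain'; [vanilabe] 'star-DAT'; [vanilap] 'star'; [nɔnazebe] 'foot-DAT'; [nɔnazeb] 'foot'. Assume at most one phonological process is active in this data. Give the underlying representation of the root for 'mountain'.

/roŋezap/

'mountain' shows [b] ~ [p] at the end of the stem ([roŋezabe] vs [roŋezap]).
The stem 'foot' ([nɔnazebe], [nɔnazeb]) shows [b] unchanged in both environments, so [b] cannot be basic with [p] derived in isolation.
Therefore /p/ is basic and [b] is derived by intervocalic voicing (voiceless stops become voiced between vowels).
The underlying form of 'mountain' is therefore /roŋezap/.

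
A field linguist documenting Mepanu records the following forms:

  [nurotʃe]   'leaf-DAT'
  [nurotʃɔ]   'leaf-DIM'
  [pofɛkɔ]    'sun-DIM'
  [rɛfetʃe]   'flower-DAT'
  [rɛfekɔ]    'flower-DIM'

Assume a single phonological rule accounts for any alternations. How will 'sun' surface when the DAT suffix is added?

[pofɛtʃe]

'flower' shows [tʃ] ~ [k] at the end of the stem ([rɛfetʃe] vs [rɛfekɔ]).
But 'leaf' keeps [tʃ] in both environments ([nurotʃe], [nurotʃɔ]), so there is no rule changing /tʃ/ to [k] before the DIM suffix.
The underlying segment must be /k/; /k/ becomes palato-alveolar [tʃ] before a front vowel, yielding [tʃ] there.
From [pofɛkɔ] the stem 'sun' is /pofɛk/; before a front vowel this yields [pofɛtʃe].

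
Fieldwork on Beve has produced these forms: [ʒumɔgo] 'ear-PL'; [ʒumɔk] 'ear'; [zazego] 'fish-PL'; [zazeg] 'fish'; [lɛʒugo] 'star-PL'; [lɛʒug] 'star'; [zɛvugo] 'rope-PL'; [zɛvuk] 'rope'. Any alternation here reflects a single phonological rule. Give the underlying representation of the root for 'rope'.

/zɛvuk/

The root 'rope' surfaces as [zɛvugo] and [zɛvuk], with a stem-final [g] ~ [k] alternation.
If /g/ were underlying and a rule turned it into [k] in isolation, 'star' would also alternate; but it has [g] in both [lɛʒugo] and [lɛʒug].
So /k/ is underlying, and a rule of intervocalic voicing — voiceless stops become voiced between vowels — gives [g].
So 'rope' = /zɛvuk/.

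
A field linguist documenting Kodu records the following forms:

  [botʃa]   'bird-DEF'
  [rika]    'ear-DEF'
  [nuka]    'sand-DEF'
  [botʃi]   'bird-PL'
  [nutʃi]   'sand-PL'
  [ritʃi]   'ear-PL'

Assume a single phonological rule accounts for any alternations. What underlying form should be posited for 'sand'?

The root 'sand' surfaces as [nuka] and [nutʃi], with a stem-final [k] ~ [tʃ] alternation.
Compare 'bird', with invariant [tʃ] in [botʃa] and [botʃi]: an analysis with underlying /tʃ/ and a rule producing [k] before the DEF suffix would wrongly predict alternation here too.
The alternation reflects palatalization before a front vowel: /k/ becomes palato-alveolar [tʃ] before a front vowel. /k/ is underlying.

/nuk/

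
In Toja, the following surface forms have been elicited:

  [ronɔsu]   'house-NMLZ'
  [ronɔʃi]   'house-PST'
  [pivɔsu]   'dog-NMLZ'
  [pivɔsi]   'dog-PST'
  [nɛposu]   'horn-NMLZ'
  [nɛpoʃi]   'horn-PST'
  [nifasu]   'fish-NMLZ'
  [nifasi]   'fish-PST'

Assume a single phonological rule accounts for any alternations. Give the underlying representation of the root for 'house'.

'house' shows [s] ~ [ʃ] at the end of the stem ([ronɔsu] vs [ronɔʃi]).
If /s/ were underlying and a rule turned it into [ʃ] before the PST suffix, 'fish' would also alternate; but it has [s] in both [nifasu] and [nifasi].
So /ʃ/ is underlying, and a rule of depalatalization — palato-alveolar /ʃ/ becomes [s] when no front vowel follows — gives [s].
The underlying form of 'house' is therefore /ronɔʃ/.

/ronɔʃ/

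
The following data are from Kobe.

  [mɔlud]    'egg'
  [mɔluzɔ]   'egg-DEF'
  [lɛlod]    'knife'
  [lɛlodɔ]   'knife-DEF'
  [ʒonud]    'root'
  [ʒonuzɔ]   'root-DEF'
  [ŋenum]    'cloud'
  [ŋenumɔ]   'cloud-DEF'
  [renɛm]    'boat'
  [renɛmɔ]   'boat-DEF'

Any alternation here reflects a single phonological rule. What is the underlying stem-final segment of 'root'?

/z/

The stem for 'root' ends in [d] in [ʒonud] but [z] in [ʒonuzɔ].
Compare 'knife', with invariant [d] in [lɛlod] and [lɛlodɔ]: an analysis with underlying /d/ and a rule producing [z] before the DEF suffix would wrongly predict alternation here too.
Therefore /z/ is basic and [d] is derived by word-final hardening (voiced fricatives become stops word-finally).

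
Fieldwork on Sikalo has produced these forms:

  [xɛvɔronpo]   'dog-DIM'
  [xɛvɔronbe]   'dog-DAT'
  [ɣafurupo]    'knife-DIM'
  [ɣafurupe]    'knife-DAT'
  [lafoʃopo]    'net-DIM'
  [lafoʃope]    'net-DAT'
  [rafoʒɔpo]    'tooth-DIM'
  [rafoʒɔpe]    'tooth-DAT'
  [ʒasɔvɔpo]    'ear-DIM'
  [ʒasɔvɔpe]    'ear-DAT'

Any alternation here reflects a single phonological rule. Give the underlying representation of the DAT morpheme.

The DAT suffix surfaces as [-be] and [-pe], depending on the final segment of the stem.
The DIM suffix, which begins with [p], is invariant after every stem; so [p] is not altered by any rule here.
The DAT suffix is therefore /-be/ underlyingly, with post-vocalic devoicing: voiced stops become voiceless after a vowel.

/-be/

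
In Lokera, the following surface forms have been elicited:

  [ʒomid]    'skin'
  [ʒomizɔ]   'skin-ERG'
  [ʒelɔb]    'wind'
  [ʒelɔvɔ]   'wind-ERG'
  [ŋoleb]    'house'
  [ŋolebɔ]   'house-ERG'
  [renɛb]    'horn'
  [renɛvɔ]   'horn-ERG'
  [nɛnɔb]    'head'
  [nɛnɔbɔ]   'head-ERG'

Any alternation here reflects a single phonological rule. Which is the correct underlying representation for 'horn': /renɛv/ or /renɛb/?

'horn' shows [b] ~ [v] at the end of the stem ([renɛb] vs [renɛvɔ]).
Compare 'house', with invariant [b] in [ŋoleb] and [ŋolebɔ]: an analysis with underlying /b/ and a rule producing [v] before the ERG suffix would wrongly predict alternation here too.
So /v/ is underlying, and a rule of word-final hardening — voiced fricatives become stops word-finally — gives [b].

/renɛv/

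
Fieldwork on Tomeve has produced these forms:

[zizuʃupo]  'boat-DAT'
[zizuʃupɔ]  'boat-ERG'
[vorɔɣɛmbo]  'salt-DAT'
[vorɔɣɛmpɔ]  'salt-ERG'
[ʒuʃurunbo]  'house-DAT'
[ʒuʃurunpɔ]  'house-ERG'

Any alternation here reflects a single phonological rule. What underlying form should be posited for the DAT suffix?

The DAT morpheme has two allomorphs, [-bo] and [-po].
By contrast the ERG suffix keeps its initial [p] throughout — that segment must be underlying.
The DAT suffix is therefore /-bo/ underlyingly, with post-vocalic devoicing: voiced stops become voiceless after a vowel.

/-bo/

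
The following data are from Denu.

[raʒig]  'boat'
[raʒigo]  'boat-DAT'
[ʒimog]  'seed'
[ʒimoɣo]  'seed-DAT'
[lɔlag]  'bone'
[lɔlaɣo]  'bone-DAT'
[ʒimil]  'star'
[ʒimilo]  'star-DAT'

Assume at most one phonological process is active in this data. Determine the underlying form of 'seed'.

The stem for 'seed' ends in [g] in [ʒimog] but [ɣ] in [ʒimoɣo].
If /g/ were underlying and a rule turned it into [ɣ] before the DAT suffix, 'boat' would also alternate; but it has [g] in both [raʒig] and [raʒigo].
The alternation reflects word-final hardening: voiced fricatives become stops word-finally. /ɣ/ is underlying.

/ʒimoɣ/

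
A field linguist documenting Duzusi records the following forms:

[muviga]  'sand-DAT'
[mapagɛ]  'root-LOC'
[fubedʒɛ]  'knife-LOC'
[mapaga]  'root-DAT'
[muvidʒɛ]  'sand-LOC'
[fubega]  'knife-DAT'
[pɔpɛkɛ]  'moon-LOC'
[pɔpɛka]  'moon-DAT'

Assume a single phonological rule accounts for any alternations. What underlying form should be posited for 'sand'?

In [muvidʒɛ] and [muviga] the final segment of 'sand' alternates: [dʒ] ~ [g].
Compare 'root', with invariant [g] in [mapagɛ] and [mapaga]: an analysis with underlying /g/ and a rule producing [dʒ] before the LOC suffix would wrongly predict alternation here too.
Therefore /dʒ/ is basic and [g] is derived by depalatalization (palato-alveolar /dʒ/ becomes [g] when no front vowel follows).

/muvidʒ/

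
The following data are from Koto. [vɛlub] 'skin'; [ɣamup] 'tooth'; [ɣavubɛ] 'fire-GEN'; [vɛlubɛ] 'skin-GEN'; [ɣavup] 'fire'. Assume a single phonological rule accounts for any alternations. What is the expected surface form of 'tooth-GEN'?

'fire' shows [p] ~ [b] at the end of the stem ([ɣavup] vs [ɣavubɛ]).
The stem 'skin' ([vɛlub], [vɛlubɛ]) shows [b] unchanged in both environments, so [b] cannot be basic with [p] derived in isolation.
The alternation reflects intervocalic voicing: voiceless stops become voiced between vowels. /p/ is underlying.
The one attested form of 'tooth', [ɣamup], shows underlying /ɣamup/. Applying the same rule between vowels gives [ɣamubɛ].

[ɣamubɛ]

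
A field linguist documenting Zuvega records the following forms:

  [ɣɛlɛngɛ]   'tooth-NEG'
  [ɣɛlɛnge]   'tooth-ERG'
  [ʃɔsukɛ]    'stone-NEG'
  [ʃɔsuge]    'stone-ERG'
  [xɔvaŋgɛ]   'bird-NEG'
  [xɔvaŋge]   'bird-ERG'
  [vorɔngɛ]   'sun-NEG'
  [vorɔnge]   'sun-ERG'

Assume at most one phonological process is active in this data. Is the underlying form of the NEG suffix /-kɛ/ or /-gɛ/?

/-kɛ/

The NEG suffix surfaces as [-gɛ] and [-kɛ], depending on the final segment of the stem.
By contrast the ERG suffix keeps its initial [g] throughout — that segment must be underlying.
So the underlying form is /-kɛ/, and voiceless stops become voiced after a nasal.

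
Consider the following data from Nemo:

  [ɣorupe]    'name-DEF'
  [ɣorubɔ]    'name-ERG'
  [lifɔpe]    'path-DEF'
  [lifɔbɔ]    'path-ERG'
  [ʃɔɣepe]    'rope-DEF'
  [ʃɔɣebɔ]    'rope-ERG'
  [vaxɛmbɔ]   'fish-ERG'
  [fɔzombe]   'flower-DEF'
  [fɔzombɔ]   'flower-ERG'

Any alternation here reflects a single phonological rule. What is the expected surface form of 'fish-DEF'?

The DEF suffix surfaces as [-be] and [-pe], depending on the final segment of the stem.
The ERG suffix, which begins with [b], is invariant after every stem; so [b] is not altered by any rule here.
So the underlying form is /-pe/, and voiceless stops become voiced after a nasal.
After 'fish', which ends in a nasal, the suffix surfaces as [-be], giving [vaxɛmbe].

[vaxɛmbe]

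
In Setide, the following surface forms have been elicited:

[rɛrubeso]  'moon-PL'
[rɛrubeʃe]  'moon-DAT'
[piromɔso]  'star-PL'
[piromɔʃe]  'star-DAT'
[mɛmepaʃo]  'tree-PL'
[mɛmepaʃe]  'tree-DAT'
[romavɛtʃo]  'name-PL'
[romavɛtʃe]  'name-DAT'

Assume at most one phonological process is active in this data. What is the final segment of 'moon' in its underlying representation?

/s/

The root 'moon' surfaces as [rɛrubeso] and [rɛrubeʃe], with a stem-final [s] ~ [ʃ] alternation.
If /ʃ/ were underlying and a rule turned it into [s] before the PL suffix, 'tree' would also alternate; but it has [ʃ] in both [mɛmepaʃo] and [mɛmepaʃe].
The alternation reflects palatalization before a front vowel: /s/ becomes palato-alveolar [ʃ] before a front vowel. /s/ is underlying.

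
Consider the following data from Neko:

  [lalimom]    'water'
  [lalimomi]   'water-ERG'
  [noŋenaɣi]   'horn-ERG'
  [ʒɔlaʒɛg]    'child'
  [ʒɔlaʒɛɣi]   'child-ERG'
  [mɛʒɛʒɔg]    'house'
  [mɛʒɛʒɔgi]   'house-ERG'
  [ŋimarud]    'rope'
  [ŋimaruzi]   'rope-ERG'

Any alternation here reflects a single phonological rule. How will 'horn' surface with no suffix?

In [ʒɔlaʒɛg] and [ʒɔlaʒɛɣi] the final segment of 'child' alternates: [g] ~ [ɣ].
If /g/ were underlying and a rule turned it into [ɣ] before the ERG suffix, 'house' would also alternate; but it has [g] in both [mɛʒɛʒɔg] and [mɛʒɛʒɔgi].
So /ɣ/ is underlying, and a rule of word-final hardening — voiced fricatives become stops word-finally — gives [g].
The one attested form of 'horn', [noŋenaɣi], shows underlying /noŋenaɣ/. Applying the same rule word-finally gives [noŋenag].

[noŋenag]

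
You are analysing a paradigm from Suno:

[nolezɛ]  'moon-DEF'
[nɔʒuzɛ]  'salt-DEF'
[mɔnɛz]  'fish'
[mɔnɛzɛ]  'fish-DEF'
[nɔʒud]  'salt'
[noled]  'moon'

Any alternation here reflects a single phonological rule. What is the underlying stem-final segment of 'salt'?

/d/

The stem for 'salt' ends in [d] in [nɔʒud] but [z] in [nɔʒuzɛ].
But 'fish' keeps [z] in both environments ([mɔnɛz], [mɔnɛzɛ]), so there is no rule changing /z/ to [d] in isolation.
The alternation reflects intervocalic spirantization: voiced stops become fricatives between vowels. /d/ is underlying.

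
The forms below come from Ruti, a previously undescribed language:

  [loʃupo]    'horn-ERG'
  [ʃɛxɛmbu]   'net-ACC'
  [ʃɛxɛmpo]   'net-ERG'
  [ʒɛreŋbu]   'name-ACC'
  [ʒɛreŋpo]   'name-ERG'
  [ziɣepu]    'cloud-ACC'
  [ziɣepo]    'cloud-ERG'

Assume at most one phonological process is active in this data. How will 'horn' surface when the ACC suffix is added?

The ACC suffix surfaces as [-bu] and [-pu], depending on the final segment of the stem.
The ERG suffix, which begins with [p], is invariant after every stem; so [p] is not altered by any rule here.
The ACC suffix is therefore /-bu/ underlyingly, with post-vocalic devoicing: voiced stops become voiceless after a vowel.
After 'horn', which ends in a vowel, the suffix surfaces as [-pu], giving [loʃupu].

[loʃupu]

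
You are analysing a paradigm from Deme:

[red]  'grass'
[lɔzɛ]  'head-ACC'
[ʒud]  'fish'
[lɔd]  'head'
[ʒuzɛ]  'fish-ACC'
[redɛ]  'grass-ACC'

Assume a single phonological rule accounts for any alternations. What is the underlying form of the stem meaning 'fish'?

The root 'fish' surfaces as [ʒuzɛ] and [ʒud], with a stem-final [z] ~ [d] alternation.
The stem 'grass' ([redɛ], [red]) shows [d] unchanged in both environments, so [d] cannot be basic with [z] derived before the ACC suffix.
The alternation reflects word-final hardening: voiced fricatives become stops word-finally. /z/ is underlying.
The underlying form of 'fish' is therefore /ʒuz/.

/ʒuz/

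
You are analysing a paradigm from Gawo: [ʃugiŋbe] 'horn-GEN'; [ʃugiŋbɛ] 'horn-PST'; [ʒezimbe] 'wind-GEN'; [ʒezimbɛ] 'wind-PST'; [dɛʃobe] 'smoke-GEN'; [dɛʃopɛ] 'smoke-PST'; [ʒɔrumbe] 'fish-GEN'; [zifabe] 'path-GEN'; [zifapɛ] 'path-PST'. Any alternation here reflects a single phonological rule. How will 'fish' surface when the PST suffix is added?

The PST morpheme has two allomorphs, [-bɛ] and [-pɛ].
By contrast the GEN suffix keeps its initial [b] throughout — that segment must be underlying.
The PST suffix is therefore /-pɛ/ underlyingly, with post-nasal voicing: voiceless stops become voiced after a nasal.
After 'fish', which ends in a nasal, the suffix surfaces as [-bɛ], giving [ʒɔrumbɛ].

[ʒɔrumbɛ]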